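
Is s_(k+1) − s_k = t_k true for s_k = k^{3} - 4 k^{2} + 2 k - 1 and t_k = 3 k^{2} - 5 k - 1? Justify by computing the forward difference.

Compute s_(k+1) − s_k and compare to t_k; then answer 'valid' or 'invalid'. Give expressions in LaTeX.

valid (s_(k+1) − s_k reduces to t_k)

s_(k+1) = k**3 - k**2 - 3*k - 2
s_(k+1) − s_k = 3*k**2 - 5*k - 1
(s_(k+1) − s_k) − t_k = 0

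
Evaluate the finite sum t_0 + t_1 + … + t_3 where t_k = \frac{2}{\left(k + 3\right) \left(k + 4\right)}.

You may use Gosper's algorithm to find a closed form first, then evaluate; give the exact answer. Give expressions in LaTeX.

Σ = 8/21

t_(k+1)/t_k = (k + 3)/(k + 5).
Normal form (A,B,C) = (k + 3, k + 5, 1).
Set up (k + 3)·f(k+1) − (k + 4)·f(k) − (1) = 0.
deg f ≤ 1 (via 1,1,0).
Coefficient equations give f(k) = k/3.
R(k) = B(k−1)·f(k)/C(k) = k*(k + 4)/3; s_k = R·t_k = 2*k/(3*(k + 3)).
Δs = 2/(k**2 + 7*k + 12), as required.
Sum = s_(4) − s_(0); s_(4) = 8/21, s_(0) = 0 ⇒ 8/21.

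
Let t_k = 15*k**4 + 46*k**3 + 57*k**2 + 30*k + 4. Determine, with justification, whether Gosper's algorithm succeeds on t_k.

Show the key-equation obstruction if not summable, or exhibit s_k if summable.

Yes. s_k = k*(3*k**4 + 4*k**3 + k**2 - 2*k - 2).

The ratio is (15*k**4 + 106*k**3 + 285*k**2 + 342*k + 152)/(15*k**4 + 46*k**3 + 57*k**2 + 30*k + 4).
Take A(k)=1, B(k)=1, C(k)=k**4 + 46*k**3/15 + 19*k**2/5 + 2*k + 4/15.
Set up (1)·f(k+1) − (1)·f(k) − (k**4 + 46*k**3/15 + 19*k**2/5 + 2*k + 4/15) = 0.
Bound: deg f ≤ 5.
Coefficient equations give f(k) = k*(k + 1)*(3*k**3 + k**2 - 2)/15.
R(k) = B(k−1)·f(k)/C(k) = k*(3*k**3 + k**2 - 2)/(15*k**3 + 31*k**2 + 26*k + 4); s_k = R·t_k = k*(3*k**4 + 4*k**3 + k**2 - 2*k - 2).
Check: Δs_k = 15*k**4 + 46*k**3 + 57*k**2 + 30*k + 4. ✓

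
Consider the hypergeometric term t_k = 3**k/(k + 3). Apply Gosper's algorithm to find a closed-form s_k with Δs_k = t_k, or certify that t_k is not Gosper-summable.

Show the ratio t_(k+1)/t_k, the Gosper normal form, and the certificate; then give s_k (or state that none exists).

not Gosper-summable; s_k does not exist

r(k) = 3*(k + 3)/(k + 4) after simplifying.
So A=3*k + 9 and B=k + 4, with C=1.
Key eq: (3*k + 9)·f(k+1) = (k + 3)·f(k) + (1).
From deg A=1, deg B=1, deg C=0: d=-1.
d = -1 < 0 ⇒ no nonzero polynomial f; not summable.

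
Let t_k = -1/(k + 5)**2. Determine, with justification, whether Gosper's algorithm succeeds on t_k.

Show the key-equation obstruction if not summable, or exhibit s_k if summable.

The ratio is (k + 5)**2/(k + 6)**2.
Normal form (A,B,C) = (k**2 + 10*k + 25, k**2 + 12*k + 36, 1).
Key eq: (k**2 + 10*k + 25)·f(k+1) = (k**2 + 10*k + 25)·f(k) + (1).
d = 0 from the (2,2,0) case.
Write f(k) = c0. Then LHS − RHS = -1, requiring -1 = 0: contradictory. No certificate.

No — the linear system for f has no solution.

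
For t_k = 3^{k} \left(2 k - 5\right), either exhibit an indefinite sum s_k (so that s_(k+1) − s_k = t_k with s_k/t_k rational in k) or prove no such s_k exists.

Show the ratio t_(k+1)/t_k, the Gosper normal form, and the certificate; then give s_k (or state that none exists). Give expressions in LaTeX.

r(k) = 3*(2*k - 3)/(2*k - 5) after simplifying.
Factor: A=3; B=1; C=k - 5/2.
Key eq: (3)·f(k+1) = (1)·f(k) + (k - 5/2).
Degrees (0,0,1) ⇒ d ≤ 1.
Match coefficients ⇒ f(k) = (k - 4)/2.
Certificate R = B(k−1)f/C = (k - 4)/(2*k - 5) gives s_k = 3**k*(k - 4).
Δs = 3**k*(2*k - 5), as required.

s_k = 3^{k} \left(k - 4\right)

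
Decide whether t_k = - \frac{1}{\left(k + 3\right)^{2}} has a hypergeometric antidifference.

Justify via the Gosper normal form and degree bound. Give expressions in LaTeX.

r(k) = (k + 3)**2/(k + 4)**2 after simplifying.
A = k**2 + 6*k + 9, B = k**2 + 8*k + 16, C = 1.
f must satisfy (k**2 + 6*k + 9)·f(k+1) − (k**2 + 6*k + 9)·f(k) = 1.
deg f ≤ 0 (via 2,2,0).
Generic f = c0 gives residual -1; -1 = 0 cannot hold, so t_k is not Gosper-summable.

No. Not Gosper-summable.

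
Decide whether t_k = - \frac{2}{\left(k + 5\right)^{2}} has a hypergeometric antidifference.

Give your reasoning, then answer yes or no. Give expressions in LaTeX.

No. Not Gosper-summable.

The ratio is (k + 5)**2/(k + 6)**2.
Gosper form: A/B · C(k+1)/C(k) with A=k**2 + 10*k + 25, B=k**2 + 12*k + 36, C=1.
Key eq: (k**2 + 10*k + 25)·f(k+1) = (k**2 + 10*k + 25)·f(k) + (1).
deg f ≤ 0 (via 2,2,0).
Write f(k) = c0. Then LHS − RHS = -1, requiring -1 = 0: contradictory. No certificate.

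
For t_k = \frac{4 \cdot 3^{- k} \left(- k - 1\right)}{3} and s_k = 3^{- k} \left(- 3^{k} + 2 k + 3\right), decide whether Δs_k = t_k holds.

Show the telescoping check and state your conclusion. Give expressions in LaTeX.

s_(k+1) = (-3*3**k + 2*k + 5)/(3*3**k)
s_(k+1) − s_k = 4*(-k - 1)/(3*3**k)
(s_(k+1) − s_k) − t_k = 0

Valid: the claim telescopes to t_k.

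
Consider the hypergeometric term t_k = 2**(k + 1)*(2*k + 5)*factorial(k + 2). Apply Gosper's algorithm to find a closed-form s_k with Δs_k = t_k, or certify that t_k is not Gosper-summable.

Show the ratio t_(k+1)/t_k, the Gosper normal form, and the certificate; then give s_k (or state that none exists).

The ratio is 2*(k + 3)*(2*k + 7)/(2*k + 5).
Take A(k)=2*k + 6, B(k)=1, C(k)=k + 5/2.
Key eq: (2*k + 6)·f(k+1) = (1)·f(k) + (k + 5/2).
Bound: deg f ≤ 0.
Solve for f: f(k) = 1/2 (degree 0 ≤ 0).
Get s_k = R·t_k = 2**(k + 1)*factorial(k + 2) with R(k) = B(k−1)f(k)/C(k) = 1/(2*k + 5).
s_(k+1) − s_k = 2**(k + 1)*(2*k + 5)*factorial(k + 2) = t_k.

s_k = 2**(k + 1)*factorial(k + 2)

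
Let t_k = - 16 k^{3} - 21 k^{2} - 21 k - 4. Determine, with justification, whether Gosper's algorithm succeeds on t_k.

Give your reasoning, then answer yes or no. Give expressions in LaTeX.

Step 1: r(k) = (16*k**3 + 69*k**2 + 111*k + 62)/(16*k**3 + 21*k**2 + 21*k + 4).
Gosper form: A/B · C(k+1)/C(k) with A=1, B=1, C=k**3 + 21*k**2/16 + 21*k/16 + 1/4.
Need (1)·f(k+1) − (1)·f(k) = k**3 + 21*k**2/16 + 21*k/16 + 1/4.
From deg A=0, deg B=0, deg C=3: d=4.
Solving with deg f ≤ 4: f(k) = k*(4*k**3 - k**2 + 4*k - 3)/16.
Then R = B(k−1)f/C = k*(4*k**3 - k**2 + 4*k - 3)/(16*k**3 + 21*k**2 + 21*k + 4), so s_k = R(k)·t_k = k*(-4*k**3 + k**2 - 4*k + 3).
s_(k+1) − s_k = -16*k**3 - 21*k**2 - 21*k - 4 = t_k.

Yes. s_k = k \left(- 4 k^{3} + k^{2} - 4 k + 3\right).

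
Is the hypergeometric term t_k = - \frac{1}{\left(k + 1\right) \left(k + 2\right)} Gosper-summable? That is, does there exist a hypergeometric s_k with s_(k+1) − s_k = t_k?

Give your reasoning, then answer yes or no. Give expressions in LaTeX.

Yes. s_k = - \frac{k}{k + 1}.

r(k) = (k + 1)/(k + 3) after simplifying.
Factor: A=k + 1; B=k + 3; C=1.
f must satisfy (k + 1)·f(k+1) − (k + 2)·f(k) = 1.
d = 1 from the (1,1,0) case.
Solving with deg f ≤ 1: f(k) = k.
R(k) = B(k−1)·f(k)/C(k) = k*(k + 2); s_k = R·t_k = -k/(k + 1).
Δs = -1/(k**2 + 3*k + 2), as required.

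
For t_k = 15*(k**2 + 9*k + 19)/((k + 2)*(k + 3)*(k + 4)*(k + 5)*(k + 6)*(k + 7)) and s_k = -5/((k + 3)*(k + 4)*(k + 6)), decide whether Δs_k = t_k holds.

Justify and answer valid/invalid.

s_(k+1) = -5/((k + 4)*(k + 5)*(k + 7))
s_(k+1) − s_k = 5*(3*k + 17)/(k**5 + 25*k**4 + 245*k**3 + 1175*k**2 + 2754*k + 2520)
(s_(k+1) − s_k) − t_k = 5*(-4*k - 23)/(k**6 + 27*k**5 + 295*k**4 + 1665*k**3 + 5104*k**2 + 8028*k + 5040)

Invalid: residual 5*(-4*k - 23)/(k**6 + 27*k**5 + 295*k**4 + 1665*k**3 + 5104*k**2 + 8028*k + 5040) ≠ 0.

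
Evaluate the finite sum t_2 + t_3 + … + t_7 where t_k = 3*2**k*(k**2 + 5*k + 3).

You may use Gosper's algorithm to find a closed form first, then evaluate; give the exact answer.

Σ = 54468

Step 1: r(k) = 2*(k**2 + 7*k + 9)/(k**2 + 5*k + 3).
A = 2, B = 1, C = k**2 + 5*k + 3.
f must satisfy (2)·f(k+1) − (1)·f(k) = k**2 + 5*k + 3.
Degrees (0,0,2) ⇒ d ≤ 2.
Solving with deg f ≤ 2: f(k) = k**2 + k - 1.
So s_k = (B(k−1)f/C)·t_k = ((k**2 + k - 1)/(k**2 + 5*k + 3))·t_k = 3*2**k*(k**2 + k - 1).
Check: Δs_k = 3*2**k*(k**2 + 5*k + 3). ✓
Evaluate s at k=8 and k=2: 54528 and 60; difference 54468.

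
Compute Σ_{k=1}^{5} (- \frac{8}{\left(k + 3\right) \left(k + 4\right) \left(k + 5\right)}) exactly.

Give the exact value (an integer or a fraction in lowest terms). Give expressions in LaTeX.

Σ = -7/45

The ratio is (k + 3)/(k + 6).
A = k + 3, B = k + 6, C = 1.
Key eq: (k + 3)·f(k+1) = (k + 5)·f(k) + (1).
From deg A=1, deg B=1, deg C=0: d=2.
Coefficient equations give f(k) = k*(k + 7)/24.
Certificate R = B(k−1)f/C = k*(k + 5)*(k + 7)/24 gives s_k = k*(-k - 7)/(3*(k + 3)*(k + 4)).
Check: Δs_k = -8/(k**3 + 12*k**2 + 47*k + 60). ✓
Evaluate s at k=6 and k=1: -13/45 and -2/15; difference -7/45.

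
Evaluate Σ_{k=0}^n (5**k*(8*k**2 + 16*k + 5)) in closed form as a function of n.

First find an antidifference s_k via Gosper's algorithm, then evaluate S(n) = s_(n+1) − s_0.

S(n) = 5**(n + 1)*(2*n**2 + 3*n + 1)

t_(k+1)/t_k = 5*(8*k**2 + 32*k + 29)/(8*k**2 + 16*k + 5).
Gosper form: A/B · C(k+1)/C(k) with A=5, B=1, C=k**2 + 2*k + 5/8.
Need (5)·f(k+1) − (1)·f(k) = k**2 + 2*k + 5/8.
Degrees (0,0,2) ⇒ d ≤ 2.
Solving with deg f ≤ 2: f(k) = k*(2*k - 1)/8.
Certificate R = B(k−1)f/C = k*(2*k - 1)/(8*k**2 + 16*k + 5) gives s_k = 5**k*k*(2*k - 1).
Check: Δs_k = 5**k*(8*k**2 + 16*k + 5). ✓
Σ_(k=0)^n t_k = s_(n+1) − s_(0) = (5**(n + 1)*(2*n**2 + 3*n + 1)) − (0), i.e. 5**(n + 1)*(2*n**2 + 3*n + 1).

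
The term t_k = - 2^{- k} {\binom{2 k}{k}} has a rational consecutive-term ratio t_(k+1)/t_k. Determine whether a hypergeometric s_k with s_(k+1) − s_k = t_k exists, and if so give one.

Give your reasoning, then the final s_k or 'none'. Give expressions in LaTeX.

none (Gosper's algorithm certifies no s_k)

Step 1: r(k) = (2*k + 1)/(k + 1).
Factor: A=2*k + 1; B=k + 1; C=1.
Need (2*k + 1)·f(k+1) − (k)·f(k) = 1.
From deg A=1, deg B=1, deg C=0: d=-1.
deg f ≤ -1 is impossible — no certificate.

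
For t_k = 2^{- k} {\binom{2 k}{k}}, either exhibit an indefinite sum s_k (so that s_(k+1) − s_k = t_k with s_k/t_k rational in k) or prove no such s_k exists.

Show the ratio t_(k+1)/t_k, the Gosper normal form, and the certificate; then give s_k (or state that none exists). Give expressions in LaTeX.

no hypergeometric antidifference exists

Compute t_(k+1)/t_k: get (2*k + 1)/(k + 1).
Normal form (A,B,C) = (2*k + 1, k + 1, 1).
Set up (2*k + 1)·f(k+1) − (k)·f(k) − (1) = 0.
Bound: deg f ≤ -1.
deg f ≤ -1 is impossible — no certificate.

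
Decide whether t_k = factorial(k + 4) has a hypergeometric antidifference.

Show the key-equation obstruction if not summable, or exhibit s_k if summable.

No. Not Gosper-summable.

The ratio is k + 5.
Gosper form: A/B · C(k+1)/C(k) with A=k + 5, B=1, C=1.
f must satisfy (k + 5)·f(k+1) − (1)·f(k) = 1.
d = -1 from the (1,0,0) case.
Negative degree bound (-1): no f exists, t_k not Gosper-summable.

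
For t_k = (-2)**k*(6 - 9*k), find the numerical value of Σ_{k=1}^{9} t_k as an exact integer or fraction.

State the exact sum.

Step 1: r(k) = 2*(-3*k - 1)/(3*k - 2).
Take A(k)=-2, B(k)=1, C(k)=k - 2/3.
Set up (-2)·f(k+1) − (1)·f(k) − (k - 2/3) = 0.
deg f ≤ 1 (via 0,0,1).
Coefficient equations give f(k) = -(3*k - 4)/9.
So s_k = (B(k−1)f/C)·t_k = (-(3*k - 4)/(3*(3*k - 2)))·t_k = (-2)**k*(3*k - 4).
Δs = (-2)**k*(6 - 9*k), as required.
Σ_(k=1)^(9) t_k = s_(10) − s_(1) = 26624 − (2) = 26622.

Σ = 26622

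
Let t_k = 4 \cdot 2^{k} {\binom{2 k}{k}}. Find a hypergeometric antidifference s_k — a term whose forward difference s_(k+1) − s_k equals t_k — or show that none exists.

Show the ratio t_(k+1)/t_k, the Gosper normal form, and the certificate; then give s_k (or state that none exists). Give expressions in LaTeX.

Step 1: r(k) = 4*(2*k + 1)/(k + 1).
Factor: A=8*k + 4; B=k + 1; C=1.
f must satisfy (8*k + 4)·f(k+1) − (k)·f(k) = 1.
deg f ≤ -1 (via 1,1,0).
deg f ≤ -1 is impossible — no certificate.

none — t_k is not Gosper-summable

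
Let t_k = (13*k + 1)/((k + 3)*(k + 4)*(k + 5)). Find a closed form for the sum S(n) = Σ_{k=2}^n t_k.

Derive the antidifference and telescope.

S(n) = (23*n**2 + 12*n - 35)/(15*(n**2 + 9*n + 20))

Compute t_(k+1)/t_k: get (k + 3)*(13*k + 14)/((k + 6)*(13*k + 1)).
Take A(k)=k + 3, B(k)=k + 6, C(k)=k + 1/13.
Need (k + 3)·f(k+1) − (k + 5)·f(k) = k + 1/13.
deg f ≤ 2 (via 1,1,1).
Match coefficients ⇒ f(k) = k*(5*k - 4)/39.
Certificate R = B(k−1)f/C = k*(k + 5)*(5*k - 4)/(3*(13*k + 1)) gives s_k = k*(5*k - 4)/(3*(k + 3)*(k + 4)).
Check: Δs_k = (13*k + 1)/(k**3 + 12*k**2 + 47*k + 60). ✓
Telescope: S(n) = s_(n+1) − s_(2) = (5*n**2 + 6*n + 1)/(3*(n**2 + 9*n + 20)) − (2/15) = (23*n**2 + 12*n - 35)/(15*(n**2 + 9*n + 20)).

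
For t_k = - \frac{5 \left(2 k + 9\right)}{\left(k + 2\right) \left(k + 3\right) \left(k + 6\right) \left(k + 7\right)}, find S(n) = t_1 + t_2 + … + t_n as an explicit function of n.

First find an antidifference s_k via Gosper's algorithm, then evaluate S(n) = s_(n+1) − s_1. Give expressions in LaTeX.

S(n) = \frac{5 n \left(- n - 10\right)}{21 \left(n^{2} + 10 n + 21\right)}

The ratio is (k + 2)*(k + 6)*(2*k + 11)/((k + 4)*(k + 8)*(2*k + 9)).
So A=k + 2 and B=k + 8, with C=k**3 + 27*k**2/2 + 121*k/2 + 90.
Set up (k + 2)·f(k+1) − (k + 7)·f(k) − (k**3 + 27*k**2/2 + 121*k/2 + 90) = 0.
Bound: deg f ≤ 5.
A polynomial solution: f(k) = k*(k + 3)*(k + 4)*(k + 5)*(k + 8)/24.
Certificate R = B(k−1)f/C = k*(k + 3)*(k + 7)*(k + 8)/(12*(2*k + 9)) gives s_k = 5*k*(-k - 8)/(12*(k**2 + 8*k + 12)).
Δs = 5*(-2*k - 9)/(k**4 + 18*k**3 + 113*k**2 + 288*k + 252), as required.
Evaluate: s_(n+1) = 5*(-n**2 - 10*n - 9)/(12*(n**2 + 10*n + 21)); subtract s_(1) = -5/28 ⇒ S(n) = 5*n*(-n - 10)/(21*(n**2 + 10*n + 21)).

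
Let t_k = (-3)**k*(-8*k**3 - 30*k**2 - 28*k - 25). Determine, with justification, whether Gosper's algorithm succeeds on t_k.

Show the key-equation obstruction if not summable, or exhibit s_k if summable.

Yes. s_k = (-3)**k*(2*k**3 + 3*k**2 - 2*k + 4).

t_(k+1)/t_k = 3*(-8*k**3 - 54*k**2 - 112*k - 91)/(8*k**3 + 30*k**2 + 28*k + 25).
So A=-3 and B=1, with C=k**3 + 15*k**2/4 + 7*k/2 + 25/8.
f must satisfy (-3)·f(k+1) − (1)·f(k) = k**3 + 15*k**2/4 + 7*k/2 + 25/8.
Degrees (0,0,3) ⇒ d ≤ 3.
A polynomial solution: f(k) = -(2*k**3 + 3*k**2 - 2*k + 4)/8.
R(k) = B(k−1)·f(k)/C(k) = -(2*k**3 + 3*k**2 - 2*k + 4)/(8*k**3 + 30*k**2 + 28*k + 25); s_k = R·t_k = (-3)**k*(2*k**3 + 3*k**2 - 2*k + 4).
Δs = (-3)**k*(-8*k**3 - 30*k**2 - 28*k - 25), as required.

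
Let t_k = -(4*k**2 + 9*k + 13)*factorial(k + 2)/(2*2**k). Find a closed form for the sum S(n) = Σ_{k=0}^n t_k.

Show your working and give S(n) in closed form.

r(k) = (k + 3)*(9*k + 4*(k + 1)**2 + 22)/(2*(4*k**2 + 9*k + 13)) after simplifying.
Gosper form: A/B · C(k+1)/C(k) with A=k/2 + 3/2, B=1, C=k**2 + 9*k/4 + 13/4.
f must satisfy (k/2 + 3/2)·f(k+1) − (1)·f(k) = k**2 + 9*k/4 + 13/4.
Bound: deg f ≤ 1.
Coefficient equations give f(k) = (4*k + 1)/2.
R(k) = B(k−1)·f(k)/C(k) = 2*(4*k + 1)/(4*k**2 + 9*k + 13); s_k = R·t_k = -(4*k + 1)*factorial(k + 2)/2**k.
s_(k+1) − s_k = -(4*k**2 + 9*k + 13)*factorial(k + 2)/(2*2**k) = t_k.
s_(n+1) = -2**(-n - 1)*(4*n + 5)*factorial(n + 3) and s_(0) = -2, so S(n) = 2 - 2*n*factorial(n + 3)/2**n - 5*factorial(n + 3)/(2*2**n).

S(n) = 2 - 2*n*factorial(n + 3)/2**n - 5*factorial(n + 3)/(2*2**n)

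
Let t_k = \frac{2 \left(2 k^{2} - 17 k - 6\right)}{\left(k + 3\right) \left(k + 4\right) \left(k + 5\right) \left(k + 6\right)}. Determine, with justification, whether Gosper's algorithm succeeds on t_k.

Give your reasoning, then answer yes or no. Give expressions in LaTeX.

The ratio is (k + 3)*(17*k - 2*(k + 1)**2 + 23)/((k + 7)*(-2*k**2 + 17*k + 6)).
A = k + 3, B = k + 7, C = k**2 - 17*k/2 - 3.
f must satisfy (k + 3)·f(k+1) − (k + 6)·f(k) = k**2 - 17*k/2 - 3.
From deg A=1, deg B=1, deg C=2: d=3.
Match coefficients ⇒ f(k) = -k*(k**2 + 92*k - 13)/80.
Certificate R = B(k−1)f/C = -k*(k + 6)*(k**2 + 92*k - 13)/(40*(2*k**2 - 17*k - 6)) gives s_k = k*(-k**2 - 92*k + 13)/(20*(k + 3)*(k + 4)*(k + 5)).
Verify: 2*(2*k**2 - 17*k - 6)/(k**4 + 18*k**3 + 119*k**2 + 342*k + 360) matches t_k.

Yes. s_k = \frac{k \left(- k^{2} - 92 k + 13\right)}{20 \left(k + 3\right) \left(k + 4\right) \left(k + 5\right)}.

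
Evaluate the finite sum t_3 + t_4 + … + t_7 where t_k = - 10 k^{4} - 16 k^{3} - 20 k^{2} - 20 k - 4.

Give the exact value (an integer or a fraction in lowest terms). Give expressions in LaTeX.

The ratio is (5*k**4 + 28*k**3 + 64*k**2 + 74*k + 35)/(5*k**4 + 8*k**3 + 10*k**2 + 10*k + 2).
Normal form (A,B,C) = (1, 1, k**4 + 8*k**3/5 + 2*k**2 + 2*k + 2/5).
f must satisfy (1)·f(k+1) − (1)·f(k) = k**4 + 8*k**3/5 + 2*k**2 + 2*k + 2/5.
From deg A=0, deg B=0, deg C=4: d=5.
Solving with deg f ≤ 5: f(k) = k*(2*k**4 - k**3 + 2*k**2 + 4*k - 3)/10.
So s_k = (B(k−1)f/C)·t_k = (k*(2*k**4 - k**3 + 2*k**2 + 4*k - 3)/(2*(5*k**4 + 8*k**3 + 10*k**2 + 10*k + 2)))·t_k = k*(-2*k**4 + k**3 - 2*k**2 - 4*k + 3).
s_(k+1) − s_k = -10*k**4 - 16*k**3 - 20*k**2 - 20*k - 4 = t_k.
Telescoping: Σ = s_(8) − s_(3) = -62696 − (-486) = -62210.

Σ = -62210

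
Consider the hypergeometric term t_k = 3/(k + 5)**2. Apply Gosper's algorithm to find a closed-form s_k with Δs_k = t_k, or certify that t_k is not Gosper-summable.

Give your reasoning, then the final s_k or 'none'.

Compute t_(k+1)/t_k: get (k + 5)**2/(k + 6)**2.
Normal form (A,B,C) = (k**2 + 10*k + 25, k**2 + 12*k + 36, 1).
Solve (k**2 + 10*k + 25)·f(k+1) − (k**2 + 10*k + 25)·f(k) = 1.
deg f ≤ 0 (via 2,2,0).
Generic f = c0 gives residual -1; -1 = 0 cannot hold, so t_k is not Gosper-summable.

none (Gosper's algorithm certifies no s_k)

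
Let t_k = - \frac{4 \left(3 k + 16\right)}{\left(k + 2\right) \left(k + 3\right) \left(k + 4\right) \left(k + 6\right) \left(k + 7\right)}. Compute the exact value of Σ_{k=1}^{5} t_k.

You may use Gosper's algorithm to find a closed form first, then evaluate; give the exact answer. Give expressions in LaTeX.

r(k) = (k + 2)*(k + 6)*(3*k + 19)/((k + 5)*(k + 8)*(3*k + 16)) after simplifying.
Gosper form: A/B · C(k+1)/C(k) with A=k + 2, B=k + 8, C=k**2 + 31*k/3 + 80/3.
Set up (k + 2)·f(k+1) − (k + 7)·f(k) − (k**2 + 31*k/3 + 80/3) = 0.
d = 5 from the (1,1,2) case.
A polynomial solution: f(k) = k*(k + 4)*(k + 5)*(k**2 + 11*k + 36)/108.
Get s_k = R·t_k = k*(-k**2 - 11*k - 36)/(9*(k**3 + 11*k**2 + 36*k + 36)) with R(k) = B(k−1)f(k)/C(k) = k*(k + 4)*(k + 7)*(k**2 + 11*k + 36)/(36*(3*k + 16)).
Verify: 4*(-3*k - 16)/(k**5 + 22*k**4 + 185*k**3 + 740*k**2 + 1404*k + 1008) matches t_k.
Σ_(k=1)^(5) t_k = s_(6) − s_(1) = -23/216 − (-4/63) = -65/1512.

Σ = -65/1512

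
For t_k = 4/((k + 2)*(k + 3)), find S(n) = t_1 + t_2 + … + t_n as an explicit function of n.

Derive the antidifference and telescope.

S(n) = 4*n/(3*(n + 3))

t_(k+1)/t_k = (k + 2)/(k + 4).
A = k + 2, B = k + 4, C = 1.
Solve (k + 2)·f(k+1) − (k + 3)·f(k) = 1.
d = 1 from the (1,1,0) case.
Solving with deg f ≤ 1: f(k) = k/2.
R(k) = B(k−1)·f(k)/C(k) = k*(k + 3)/2; s_k = R·t_k = 2*k/(k + 2).
Δs = 4/(k**2 + 5*k + 6), as required.
Telescope: S(n) = s_(n+1) − s_(1) = 2*(n + 1)/(n + 3) − (2/3) = 4*n/(3*(n + 3)).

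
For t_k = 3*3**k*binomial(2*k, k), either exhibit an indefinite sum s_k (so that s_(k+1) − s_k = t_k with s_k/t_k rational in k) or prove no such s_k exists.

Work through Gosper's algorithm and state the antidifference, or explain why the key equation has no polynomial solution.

none — t_k is not Gosper-summable

The ratio is 6*(2*k + 1)/(k + 1).
Factor: A=12*k + 6; B=k + 1; C=1.
Solve (12*k + 6)·f(k+1) − (k)·f(k) = 1.
d = -1 from the (1,1,0) case.
d = -1 < 0 ⇒ no nonzero polynomial f; not summable.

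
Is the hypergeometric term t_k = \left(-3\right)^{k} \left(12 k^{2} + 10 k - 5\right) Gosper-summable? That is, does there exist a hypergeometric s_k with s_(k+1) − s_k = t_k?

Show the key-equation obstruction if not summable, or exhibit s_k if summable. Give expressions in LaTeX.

Yes. s_k = \left(-3\right)^{k} \left(- 3 k^{2} + 2 k + 2\right).

t_(k+1)/t_k = 3*(-12*k**2 - 34*k - 17)/(12*k**2 + 10*k - 5).
So A=-3 and B=1, with C=k**2 + 5*k/6 - 5/12.
Need (-3)·f(k+1) − (1)·f(k) = k**2 + 5*k/6 - 5/12.
Degrees (0,0,2) ⇒ d ≤ 2.
Solve for f: f(k) = -(3*k**2 - 2*k - 2)/12 (degree 2 ≤ 2).
Then R = B(k−1)f/C = -(3*k**2 - 2*k - 2)/(12*k**2 + 10*k - 5), so s_k = R(k)·t_k = (-3)**k*(-3*k**2 + 2*k + 2).
Δs = (-3)**k*(12*k**2 + 10*k - 5), as required.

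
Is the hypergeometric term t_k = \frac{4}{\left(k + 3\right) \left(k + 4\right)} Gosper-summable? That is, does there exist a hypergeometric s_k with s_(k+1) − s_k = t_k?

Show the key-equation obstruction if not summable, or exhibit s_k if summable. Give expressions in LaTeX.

t_(k+1)/t_k = (k + 3)/(k + 5).
Factor: A=k + 3; B=k + 5; C=1.
Key eq: (k + 3)·f(k+1) = (k + 4)·f(k) + (1).
From deg A=1, deg B=1, deg C=0: d=1.
Coefficient equations give f(k) = k/3.
R(k) = B(k−1)·f(k)/C(k) = k*(k + 4)/3; s_k = R·t_k = 4*k/(3*(k + 3)).
Check: Δs_k = 4/(k**2 + 7*k + 12). ✓

Yes. s_k = \frac{4 k}{3 \left(k + 3\right)}.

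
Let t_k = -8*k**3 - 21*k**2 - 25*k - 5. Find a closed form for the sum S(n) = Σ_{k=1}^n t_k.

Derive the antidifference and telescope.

t_(k+1)/t_k = (8*k**3 + 45*k**2 + 91*k + 59)/(8*k**3 + 21*k**2 + 25*k + 5).
Factor: A=1; B=1; C=k**3 + 21*k**2/8 + 25*k/8 + 5/8.
f must satisfy (1)·f(k+1) − (1)·f(k) = k**3 + 21*k**2/8 + 25*k/8 + 5/8.
d = 4 from the (0,0,3) case.
Solving with deg f ≤ 4: f(k) = k*(2*k**3 + 3*k**2 + 4*k - 4)/8.
R(k) = B(k−1)·f(k)/C(k) = k*(2*k**3 + 3*k**2 + 4*k - 4)/(8*k**3 + 21*k**2 + 25*k + 5); s_k = R·t_k = k*(-2*k**3 - 3*k**2 - 4*k + 4).
Verify: -8*k**3 - 21*k**2 - 25*k - 5 matches t_k.
Σ_(k=1)^n t_k = s_(n+1) − s_(1) = (-2*n**4 - 11*n**3 - 25*n**2 - 21*n - 5) − (-5), i.e. n*(-2*n**3 - 11*n**2 - 25*n - 21).

S(n) = n*(-2*n**3 - 11*n**2 - 25*n - 21)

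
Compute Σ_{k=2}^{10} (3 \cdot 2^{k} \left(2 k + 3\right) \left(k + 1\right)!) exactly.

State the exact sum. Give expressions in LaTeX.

r(k) = 2*(k + 2)*(2*k + 5)/(2*k + 3) after simplifying.
Gosper form: A/B · C(k+1)/C(k) with A=2*k + 4, B=1, C=k + 3/2.
Need (2*k + 4)·f(k+1) − (1)·f(k) = k + 3/2.
d = 0 from the (1,0,1) case.
Solving with deg f ≤ 0: f(k) = 1/2.
So s_k = (B(k−1)f/C)·t_k = (1/(2*k + 3))·t_k = 3*2**k*factorial(k + 1).
Verify: 3*2**k*(2*k + 3)*factorial(k + 1) matches t_k.
Sum = s_(11) − s_(2); s_(11) = 2942985830400, s_(2) = 72 ⇒ 2942985830328.

Σ = 2942985830328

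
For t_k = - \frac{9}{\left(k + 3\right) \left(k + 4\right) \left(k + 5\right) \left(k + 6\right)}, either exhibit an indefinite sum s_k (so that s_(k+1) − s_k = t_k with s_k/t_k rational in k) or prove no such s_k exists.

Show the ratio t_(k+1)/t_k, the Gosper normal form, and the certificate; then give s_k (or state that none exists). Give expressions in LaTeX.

s_k = \frac{k \left(- k^{2} - 12 k - 47\right)}{20 \left(k + 3\right) \left(k + 4\right) \left(k + 5\right)}

r(k) = (k + 3)/(k + 7) after simplifying.
Normal form (A,B,C) = (k + 3, k + 7, 1).
Solve (k + 3)·f(k+1) − (k + 6)·f(k) = 1.
d = 3 from the (1,1,0) case.
Solve for f: f(k) = k*(k**2 + 12*k + 47)/180 (degree 3 ≤ 3).
Then R = B(k−1)f/C = k*(k + 6)*(k**2 + 12*k + 47)/180, so s_k = R(k)·t_k = k*(-k**2 - 12*k - 47)/(20*(k + 3)*(k + 4)*(k + 5)).
s_(k+1) − s_k = -9/(k**4 + 18*k**3 + 119*k**2 + 342*k + 360) = t_k.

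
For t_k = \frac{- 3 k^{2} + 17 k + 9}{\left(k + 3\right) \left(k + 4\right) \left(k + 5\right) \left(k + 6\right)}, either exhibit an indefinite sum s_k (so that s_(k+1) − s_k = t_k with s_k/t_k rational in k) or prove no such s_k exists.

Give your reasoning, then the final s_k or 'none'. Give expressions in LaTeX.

r(k) = (k + 3)*(17*k - 3*(k + 1)**2 + 26)/((k + 7)*(-3*k**2 + 17*k + 9)) after simplifying.
Gosper form: A/B · C(k+1)/C(k) with A=k + 3, B=k + 7, C=k**2 - 17*k/3 - 3.
f must satisfy (k + 3)·f(k+1) − (k + 6)·f(k) = k**2 - 17*k/3 - 3.
Degrees (1,1,2) ⇒ d ≤ 3.
Match coefficients ⇒ f(k) = k*(k**2 - 78*k - 13)/90.
Certificate R = B(k−1)f/C = k*(k + 6)*(k**2 - 78*k - 13)/(30*(3*k**2 - 17*k - 9)) gives s_k = k*(-k**2 + 78*k + 13)/(30*(k + 3)*(k + 4)*(k + 5)).
s_(k+1) − s_k = (-3*k**2 + 17*k + 9)/(k**4 + 18*k**3 + 119*k**2 + 342*k + 360) = t_k.

s_k = \frac{k \left(- k^{2} + 78 k + 13\right)}{30 \left(k + 3\right) \left(k + 4\right) \left(k + 5\right)}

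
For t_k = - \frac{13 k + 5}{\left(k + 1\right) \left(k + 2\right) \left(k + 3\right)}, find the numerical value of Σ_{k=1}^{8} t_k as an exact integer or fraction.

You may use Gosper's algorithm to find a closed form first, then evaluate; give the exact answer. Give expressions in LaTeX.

Σ = -416/165

r(k) = (k + 1)*(13*k + 18)/((k + 4)*(13*k + 5)) after simplifying.
A = k + 1, B = k + 4, C = k + 5/13.
Need (k + 1)·f(k+1) − (k + 3)·f(k) = k + 5/13.
deg f ≤ 2 (via 1,1,1).
Match coefficients ⇒ f(k) = k*(9*k + 1)/26.
Then R = B(k−1)f/C = k*(k + 3)*(9*k + 1)/(2*(13*k + 5)), so s_k = R(k)·t_k = k*(-9*k - 1)/(2*(k + 1)*(k + 2)).
Δs = (-13*k - 5)/(k**3 + 6*k**2 + 11*k + 6), as required.
Σ_(k=1)^(8) t_k = s_(9) − s_(1) = -369/110 − (-5/6) = -416/165.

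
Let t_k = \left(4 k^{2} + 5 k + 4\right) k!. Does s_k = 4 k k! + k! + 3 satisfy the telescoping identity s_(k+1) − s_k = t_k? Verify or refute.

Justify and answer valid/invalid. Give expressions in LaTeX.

s_(k+1) = 4*k**2*factorial(k) + 9*k*factorial(k) + 5*factorial(k) + 3
s_(k+1) − s_k = (4*k**2 + 5*k + 4)*factorial(k)
(s_(k+1) − s_k) − t_k = 0

valid (s_(k+1) − s_k reduces to t_k)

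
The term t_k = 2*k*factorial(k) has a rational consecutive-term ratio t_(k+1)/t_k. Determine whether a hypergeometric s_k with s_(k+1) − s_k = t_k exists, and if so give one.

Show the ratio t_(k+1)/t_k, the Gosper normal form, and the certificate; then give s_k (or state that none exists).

t_(k+1)/t_k = (k + 1)**2/k.
Gosper form: A/B · C(k+1)/C(k) with A=k + 1, B=1, C=k.
Need (k + 1)·f(k+1) − (1)·f(k) = k.
Degrees (1,0,1) ⇒ d ≤ 0.
Match coefficients ⇒ f(k) = 1.
Certificate R = B(k−1)f/C = 1/k gives s_k = 2*factorial(k).
Verify: 2*k*factorial(k) matches t_k.

s_k = 2*factorial(k)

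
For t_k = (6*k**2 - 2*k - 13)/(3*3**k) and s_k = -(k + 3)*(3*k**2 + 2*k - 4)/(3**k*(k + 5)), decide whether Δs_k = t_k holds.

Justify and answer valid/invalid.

s_(k+1) = -(k + 4)*(2*k + 3*(k + 1)**2 - 2)/(3*3**k*(k + 6))
s_(k+1) − s_k = (6*k**4 + 52*k**3 + 71*k**2 - 169*k - 236)/(3*3**k*(k**2 + 11*k + 30))
(s_(k+1) − s_k) − t_k = 2*(-6*k**3 - 37*k**2 + 17*k + 77)/(3*3**k*(k**2 + 11*k + 30))

Invalid: residual 2*(-6*k**3 - 37*k**2 + 17*k + 77)/(3*3**k*(k**2 + 11*k + 30)) ≠ 0.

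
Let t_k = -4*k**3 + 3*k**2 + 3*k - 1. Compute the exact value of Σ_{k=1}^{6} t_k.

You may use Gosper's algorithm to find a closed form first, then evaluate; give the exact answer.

Compute t_(k+1)/t_k: get (4*k**3 + 9*k**2 + 3*k - 1)/(4*k**3 - 3*k**2 - 3*k + 1).
So A=1 and B=1, with C=k**3 - 3*k**2/4 - 3*k/4 + 1/4.
Set up (1)·f(k+1) − (1)·f(k) − (k**3 - 3*k**2/4 - 3*k/4 + 1/4) = 0.
d = 4 from the (0,0,3) case.
A polynomial solution: f(k) = k*(k - 2)*(k**2 - k - 1)/4.
Certificate R = B(k−1)f/C = k*(k - 2)*(k**2 - k - 1)/(4*k**3 - 3*k**2 - 3*k + 1) gives s_k = k*(-k**3 + 3*k**2 - k - 2).
Verify: -4*k**3 + 3*k**2 + 3*k - 1 matches t_k.
Telescoping: Σ = s_(7) − s_(1) = -1435 − (-1) = -1434.

Σ = -1434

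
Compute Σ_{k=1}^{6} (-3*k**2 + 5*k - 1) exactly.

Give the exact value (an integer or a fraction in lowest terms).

Σ = -174

r(k) = (3*k**2 + k - 1)/(3*k**2 - 5*k + 1) after simplifying.
Take A(k)=1, B(k)=1, C(k)=k**2 - 5*k/3 + 1/3.
f must satisfy (1)·f(k+1) − (1)·f(k) = k**2 - 5*k/3 + 1/3.
deg f ≤ 3 (via 0,0,2).
Solve for f: f(k) = k*(k - 2)**2/3 (degree 3 ≤ 3).
So s_k = (B(k−1)f/C)·t_k = (k*(k - 2)**2/(3*k**2 - 5*k + 1))·t_k = k*(-k**2 + 4*k - 4).
Verify: -3*k**2 + 5*k - 1 matches t_k.
Evaluate s at k=7 and k=1: -175 and -1; difference -174.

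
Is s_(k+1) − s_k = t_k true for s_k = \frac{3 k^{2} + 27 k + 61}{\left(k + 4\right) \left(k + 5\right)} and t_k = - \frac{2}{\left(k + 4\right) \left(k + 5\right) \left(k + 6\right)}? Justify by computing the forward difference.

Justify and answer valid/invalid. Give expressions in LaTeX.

s_(k+1) = (27*k + 3*(k + 1)**2 + 88)/((k + 5)*(k + 6))
s_(k+1) − s_k = -2/(k**3 + 15*k**2 + 74*k + 120)
(s_(k+1) − s_k) − t_k = 0

valid (s_(k+1) − s_k reduces to t_k)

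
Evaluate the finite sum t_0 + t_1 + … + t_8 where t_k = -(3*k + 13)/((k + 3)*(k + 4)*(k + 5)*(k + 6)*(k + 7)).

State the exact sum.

r(k) = (k + 3)*(3*k + 16)/((k + 8)*(3*k + 13)) after simplifying.
Take A(k)=k + 3, B(k)=k + 8, C(k)=k + 13/3.
f must satisfy (k + 3)·f(k+1) − (k + 7)·f(k) = k + 13/3.
From deg A=1, deg B=1, deg C=1: d=4.
Solve for f: f(k) = k*(k + 4)*(k**2 + 14*k + 63)/270 (degree 4 ≤ 4).
Get s_k = R·t_k = k*(-k**2 - 14*k - 63)/(90*(k**3 + 14*k**2 + 63*k + 90)) with R(k) = B(k−1)f(k)/C(k) = k*(k + 4)*(k + 7)*(k**2 + 14*k + 63)/(90*(3*k + 13)).
Δs = (-3*k - 13)/(k**5 + 25*k**4 + 245*k**3 + 1175*k**2 + 2754*k + 2520), as required.
Σ_(k=0)^(8) t_k = s_(9) − s_(0) = -3/280 − (0) = -3/280.

Σ = -3/280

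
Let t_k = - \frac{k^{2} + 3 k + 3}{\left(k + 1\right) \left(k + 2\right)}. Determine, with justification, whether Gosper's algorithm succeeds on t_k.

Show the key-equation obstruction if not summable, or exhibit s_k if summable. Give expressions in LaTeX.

Yes. s_k = \frac{k \left(- k - 2\right)}{k + 1}.

Ratio r(k) = (k + 1)*(3*k + (k + 1)**2 + 6)/((k + 3)*(k**2 + 3*k + 3)).
A = k + 1, B = k + 3, C = k**2 + 3*k + 3.
Key eq: (k + 1)·f(k+1) = (k + 2)·f(k) + (k**2 + 3*k + 3).
deg f ≤ 2 (via 1,1,2).
Coefficient equations give f(k) = k*(k + 2).
Then R = B(k−1)f/C = k*(k + 2)**2/(k**2 + 3*k + 3), so s_k = R(k)·t_k = k*(-k - 2)/(k + 1).
s_(k+1) − s_k = (-k**2 - 3*k - 3)/(k**2 + 3*k + 2) = t_k.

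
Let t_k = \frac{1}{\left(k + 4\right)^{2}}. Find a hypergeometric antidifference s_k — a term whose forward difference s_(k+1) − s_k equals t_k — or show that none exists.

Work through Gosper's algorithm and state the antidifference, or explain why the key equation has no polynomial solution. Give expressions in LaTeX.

not Gosper-summable; s_k does not exist

Ratio r(k) = (k + 4)**2/(k + 5)**2.
Take A(k)=k**2 + 8*k + 16, B(k)=k**2 + 10*k + 25, C(k)=1.
f must satisfy (k**2 + 8*k + 16)·f(k+1) − (k**2 + 8*k + 16)·f(k) = 1.
d = 0 from the (2,2,0) case.
Generic f = c0 gives residual -1; -1 = 0 cannot hold, so t_k is not Gosper-summable.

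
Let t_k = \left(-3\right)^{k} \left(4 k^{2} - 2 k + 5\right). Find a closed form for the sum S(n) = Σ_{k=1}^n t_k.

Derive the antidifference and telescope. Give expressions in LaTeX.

S(n) = 3 \left(-3\right)^{n} n^{2} + 3 \left(-3\right)^{n} - 3

Compute t_(k+1)/t_k: get 3*(2*k - 4*(k + 1)**2 - 3)/(4*k**2 - 2*k + 5).
Take A(k)=-3, B(k)=1, C(k)=k**2 - k/2 + 5/4.
Key eq: (-3)·f(k+1) = (1)·f(k) + (k**2 - k/2 + 5/4).
deg f ≤ 2 (via 0,0,2).
Match coefficients ⇒ f(k) = -(k**2 - 2*k + 2)/4.
Then R = B(k−1)f/C = -(k**2 - 2*k + 2)/(4*k**2 - 2*k + 5), so s_k = R(k)·t_k = (-3)**k*(-k**2 + 2*k - 2).
Δs = (-3)**k*(4*k**2 - 2*k + 5), as required.
s_(n+1) = 3*(-3)**n*(n**2 + 1) and s_(1) = 3, so S(n) = 3*(-3)**n*n**2 + 3*(-3)**n - 3.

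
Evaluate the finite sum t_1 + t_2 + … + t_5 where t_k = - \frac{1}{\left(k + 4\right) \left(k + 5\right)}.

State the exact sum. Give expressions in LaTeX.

Σ = -1/10

r(k) = (k + 4)/(k + 6) after simplifying.
Factor: A=k + 4; B=k + 6; C=1.
Solve (k + 4)·f(k+1) − (k + 5)·f(k) = 1.
Bound: deg f ≤ 1.
A polynomial solution: f(k) = k/4.
Then R = B(k−1)f/C = k*(k + 5)/4, so s_k = R(k)·t_k = -k/(4*k + 16).
s_(k+1) − s_k = -1/(k**2 + 9*k + 20) = t_k.
Telescoping: Σ = s_(6) − s_(1) = -3/20 − (-1/20) = -1/10.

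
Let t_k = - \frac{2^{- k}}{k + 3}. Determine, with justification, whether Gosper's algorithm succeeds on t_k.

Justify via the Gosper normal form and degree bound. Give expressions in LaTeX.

No — t_k has no hypergeometric antidifference.

r(k) = (k + 3)/(2*(k + 4)) after simplifying.
Normal form (A,B,C) = (k/2 + 3/2, k + 4, 1).
Key eq: (k/2 + 3/2)·f(k+1) = (k + 3)·f(k) + (1).
d = -1 from the (1,1,0) case.
deg f ≤ -1 is impossible — no certificate.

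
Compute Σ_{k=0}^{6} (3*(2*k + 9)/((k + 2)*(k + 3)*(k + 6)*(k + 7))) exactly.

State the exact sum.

Σ = 35/156

t_(k+1)/t_k = (k + 2)*(k + 6)*(2*k + 11)/((k + 4)*(k + 8)*(2*k + 9)).
Normal form (A,B,C) = (k + 2, k + 8, k**3 + 27*k**2/2 + 121*k/2 + 90).
Set up (k + 2)·f(k+1) − (k + 7)·f(k) − (k**3 + 27*k**2/2 + 121*k/2 + 90) = 0.
From deg A=1, deg B=1, deg C=3: d=5.
Coefficient equations give f(k) = k*(k + 3)*(k + 4)*(k + 5)*(k + 8)/24.
So s_k = (B(k−1)f/C)·t_k = (k*(k + 3)*(k + 7)*(k + 8)/(12*(2*k + 9)))·t_k = k*(k + 8)/(4*(k**2 + 8*k + 12)).
Check: Δs_k = 3*(2*k + 9)/(k**4 + 18*k**3 + 113*k**2 + 288*k + 252). ✓
Σ_(k=0)^(6) t_k = s_(7) − s_(0) = 35/156 − (0) = 35/156.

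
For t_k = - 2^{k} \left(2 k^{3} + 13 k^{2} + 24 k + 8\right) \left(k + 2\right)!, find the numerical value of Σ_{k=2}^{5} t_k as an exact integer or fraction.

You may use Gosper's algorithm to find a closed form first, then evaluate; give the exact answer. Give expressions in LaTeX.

Σ = -118701504

t_(k+1)/t_k = 2*(2*k**4 + 25*k**3 + 113*k**2 + 215*k + 141)/(2*k**3 + 13*k**2 + 24*k + 8).
Take A(k)=2*k + 6, B(k)=1, C(k)=k**3 + 13*k**2/2 + 12*k + 4.
Set up (2*k + 6)·f(k+1) − (1)·f(k) − (k**3 + 13*k**2/2 + 12*k + 4) = 0.
Degrees (1,0,3) ⇒ d ≤ 2.
Match coefficients ⇒ f(k) = (k**2 + 2*k - 2)/2.
So s_k = (B(k−1)f/C)·t_k = ((k**2 + 2*k - 2)/(2*k**3 + 13*k**2 + 24*k + 8))·t_k = -2**k*(k**2 + 2*k - 2)*factorial(k + 2).
Check: Δs_k = -2**k*(2*k**3 + 13*k**2 + 24*k + 8)*factorial(k + 2). ✓
Sum = s_(6) − s_(2); s_(6) = -118702080, s_(2) = -576 ⇒ -118701504.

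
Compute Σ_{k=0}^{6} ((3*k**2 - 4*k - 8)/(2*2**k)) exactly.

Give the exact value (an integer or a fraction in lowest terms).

Σ = -271/64

The ratio is (3*k**2 + 2*k - 9)/(2*(3*k**2 - 4*k - 8)).
A = 1/2, B = 1, C = k**2 - 4*k/3 - 8/3.
Key eq: (1/2)·f(k+1) = (1)·f(k) + (k**2 - 4*k/3 - 8/3).
Degrees (0,0,2) ⇒ d ≤ 2.
Coefficient equations give f(k) = -2*(3*k**2 + 2*k - 3)/3.
So s_k = (B(k−1)f/C)·t_k = (-2*(3*k**2 + 2*k - 3)/(3*k**2 - 4*k - 8))·t_k = (-3*k**2 - 2*k + 3)/2**k.
Verify: (3*k**2 - 4*k - 8)/(2*2**k) matches t_k.
Evaluate s at k=7 and k=0: -79/64 and 3; difference -271/64.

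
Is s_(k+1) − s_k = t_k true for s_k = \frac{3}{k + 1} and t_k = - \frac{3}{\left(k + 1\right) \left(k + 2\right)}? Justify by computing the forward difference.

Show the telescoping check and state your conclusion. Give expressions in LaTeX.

s_(k+1) = 3/(k + 2)
s_(k+1) − s_k = -3/((k + 1)*(k + 2))
(s_(k+1) − s_k) − t_k = 0

Valid: the claim telescopes to t_k.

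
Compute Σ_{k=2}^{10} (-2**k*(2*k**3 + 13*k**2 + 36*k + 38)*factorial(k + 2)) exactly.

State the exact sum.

Σ = -1874681973963648

r(k) = 2*(2*k**4 + 25*k**3 + 125*k**2 + 293*k + 267)/(2*k**3 + 13*k**2 + 36*k + 38) after simplifying.
A = 2*k + 6, B = 1, C = k**3 + 13*k**2/2 + 18*k + 19.
Set up (2*k + 6)·f(k+1) − (1)·f(k) − (k**3 + 13*k**2/2 + 18*k + 19) = 0.
Degrees (1,0,3) ⇒ d ≤ 2.
Match coefficients ⇒ f(k) = (k**2 + 2*k + 4)/2.
Get s_k = R·t_k = -2**k*(k**2 + 2*k + 4)*factorial(k + 2) with R(k) = B(k−1)f(k)/C(k) = (k**2 + 2*k + 4)/(2*k**3 + 13*k**2 + 36*k + 38).
Δs = -2**k*(2*k**3 + 13*k**2 + 36*k + 38)*factorial(k + 2), as required.
Σ_(k=2)^(10) t_k = s_(11) − s_(2) = -1874681973964800 − (-1152) = -1874681973963648.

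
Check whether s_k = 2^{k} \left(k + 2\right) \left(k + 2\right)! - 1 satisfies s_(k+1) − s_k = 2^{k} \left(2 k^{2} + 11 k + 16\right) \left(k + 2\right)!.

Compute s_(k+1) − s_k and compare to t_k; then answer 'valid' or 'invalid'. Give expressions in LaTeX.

valid (s_(k+1) − s_k reduces to t_k)

s_(k+1) = 2**(k + 1)*(k + 3)*factorial(k + 3) - 1
s_(k+1) − s_k = 2**k*(2*k**2 + 11*k + 16)*factorial(k + 2)
(s_(k+1) − s_k) − t_k = 0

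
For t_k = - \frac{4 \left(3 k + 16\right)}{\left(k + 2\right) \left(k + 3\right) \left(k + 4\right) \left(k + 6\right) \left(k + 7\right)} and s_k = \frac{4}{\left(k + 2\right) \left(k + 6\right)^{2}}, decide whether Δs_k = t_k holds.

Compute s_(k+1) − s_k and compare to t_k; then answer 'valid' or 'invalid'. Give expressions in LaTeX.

s_(k+1) = 4/((k + 3)*(k + 7)**2)
s_(k+1) − s_k = 4/((k + 3)*(k + 7)**2) - 4/((k + 2)*(k + 6)**2)
(s_(k+1) − s_k) − t_k = 12*(4*k**2 + 45*k + 124)/(k**7 + 35*k**6 + 513*k**5 + 4069*k**4 + 18794*k**3 + 50340*k**2 + 72072*k + 42336)

Invalid: residual \frac{12 \left(4 k^{2} + 45 k + 124\right)}{k^{7} + 35 k^{6} + 513 k^{5} + 4069 k^{4} + 18794 k^{3} + 50340 k^{2} + 72072 k + 42336} ≠ 0.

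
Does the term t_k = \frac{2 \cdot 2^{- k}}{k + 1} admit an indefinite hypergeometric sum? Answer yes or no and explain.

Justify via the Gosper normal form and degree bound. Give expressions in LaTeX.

No — key equation has no polynomial f.

r(k) = (k + 1)/(2*(k + 2)) after simplifying.
So A=k/2 + 1/2 and B=k + 2, with C=1.
f must satisfy (k/2 + 1/2)·f(k+1) − (k + 1)·f(k) = 1.
From deg A=1, deg B=1, deg C=0: d=-1.
Bound -1 < 0, so the key equation has no polynomial solution.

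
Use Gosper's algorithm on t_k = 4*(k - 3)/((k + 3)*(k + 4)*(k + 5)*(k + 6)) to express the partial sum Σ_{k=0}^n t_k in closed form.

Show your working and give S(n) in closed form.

Compute t_(k+1)/t_k: get (k - 2)*(k + 3)/((k - 3)*(k + 7)).
Gosper form: A/B · C(k+1)/C(k) with A=k + 3, B=k + 7, C=k - 3.
Solve (k + 3)·f(k+1) − (k + 6)·f(k) = k - 3.
Degrees (1,1,1) ⇒ d ≤ 3.
A polynomial solution: f(k) = -k*(k**2 + 12*k + 107)/120.
Then R = B(k−1)f/C = -k*(k + 6)*(k**2 + 12*k + 107)/(120*(k - 3)), so s_k = R(k)·t_k = k*(-k**2 - 12*k - 107)/(30*(k + 3)*(k + 4)*(k + 5)).
Verify: 4*(k - 3)/(k**4 + 18*k**3 + 119*k**2 + 342*k + 360) matches t_k.
Σ_(k=0)^n t_k = s_(n+1) − s_(0) = ((-n**3 - 15*n**2 - 134*n - 120)/(30*(n**3 + 15*n**2 + 74*n + 120))) − (0), i.e. (-n**3 - 15*n**2 - 134*n - 120)/(30*(n**3 + 15*n**2 + 74*n + 120)).

S(n) = (-n**3 - 15*n**2 - 134*n - 120)/(30*(n**3 + 15*n**2 + 74*n + 120))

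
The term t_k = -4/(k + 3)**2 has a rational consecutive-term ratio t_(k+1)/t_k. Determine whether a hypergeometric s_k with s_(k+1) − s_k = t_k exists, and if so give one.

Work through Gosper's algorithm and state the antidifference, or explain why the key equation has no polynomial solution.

Ratio r(k) = (k + 3)**2/(k + 4)**2.
Take A(k)=k**2 + 6*k + 9, B(k)=k**2 + 8*k + 16, C(k)=1.
Solve (k**2 + 6*k + 9)·f(k+1) − (k**2 + 6*k + 9)·f(k) = 1.
deg f ≤ 0 (via 2,2,0).
Put f(k) = c0: A·f(k+1) − B(k−1)·f(k) − C = -1; need -1 = 0 — inconsistent ⇒ no f, not summable.

none (Gosper's algorithm certifies no s_k)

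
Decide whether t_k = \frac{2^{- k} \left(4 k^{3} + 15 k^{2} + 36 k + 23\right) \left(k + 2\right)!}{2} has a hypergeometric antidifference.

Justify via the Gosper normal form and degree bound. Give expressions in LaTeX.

Yes. s_k = 2^{- k} \left(4 k^{2} + 3 k + 2\right) \left(k + 2\right)!.

Compute t_(k+1)/t_k: get (4*k**4 + 39*k**3 + 159*k**2 + 312*k + 234)/(2*(4*k**3 + 15*k**2 + 36*k + 23)).
A = k/2 + 3/2, B = 1, C = k**3 + 15*k**2/4 + 9*k + 23/4.
Solve (k/2 + 3/2)·f(k+1) − (1)·f(k) = k**3 + 15*k**2/4 + 9*k + 23/4.
deg f ≤ 2 (via 1,0,3).
A polynomial solution: f(k) = (4*k**2 + 3*k + 2)/2.
Get s_k = R·t_k = (4*k**2 + 3*k + 2)*factorial(k + 2)/2**k with R(k) = B(k−1)f(k)/C(k) = 2*(4*k**2 + 3*k + 2)/(4*k**3 + 15*k**2 + 36*k + 23).
Check: Δs_k = (4*k**3 + 15*k**2 + 36*k + 23)*factorial(k + 2)/(2*2**k). ✓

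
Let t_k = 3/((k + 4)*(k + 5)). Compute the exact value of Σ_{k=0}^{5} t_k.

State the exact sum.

r(k) = (k + 4)/(k + 6) after simplifying.
So A=k + 4 and B=k + 6, with C=1.
f must satisfy (k + 4)·f(k+1) − (k + 5)·f(k) = 1.
From deg A=1, deg B=1, deg C=0: d=1.
Coefficient equations give f(k) = k/4.
Then R = B(k−1)f/C = k*(k + 5)/4, so s_k = R(k)·t_k = 3*k/(4*(k + 4)).
Verify: 3/(k**2 + 9*k + 20) matches t_k.
Σ_(k=0)^(5) t_k = s_(6) − s_(0) = 9/20 − (0) = 9/20.

Σ = 9/20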